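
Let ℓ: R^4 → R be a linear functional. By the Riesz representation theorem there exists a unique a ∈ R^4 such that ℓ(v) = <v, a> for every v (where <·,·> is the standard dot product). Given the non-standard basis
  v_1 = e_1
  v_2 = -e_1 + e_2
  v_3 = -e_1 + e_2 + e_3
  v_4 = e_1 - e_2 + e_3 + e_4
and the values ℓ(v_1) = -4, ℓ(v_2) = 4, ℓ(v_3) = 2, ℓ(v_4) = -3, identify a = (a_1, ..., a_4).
a = (-4, 0, -2, 3)

Write a = (a_1, ..., a_4) in the standard basis. For each basis vector v_i, ℓ(v_i) = <v_i, a> is a linear equation in the a_j's. Collect the n equations into a matrix system V a = ℓ, where row i of V is v_i (expressed in the standard basis). Since V is invertible (lower-triangular with 1s on the diagonal, up to permutation), solve by back-substitution:
  V =
[[1, 0, 0, 0],
 [-1, 1, 0, 0],
 [-1, 1, 1, 0],
 [1, -1, 1, 1]]
  V a = (-4, 4, 2, -3)
Solving gives a = (-4, 0, -2, 3).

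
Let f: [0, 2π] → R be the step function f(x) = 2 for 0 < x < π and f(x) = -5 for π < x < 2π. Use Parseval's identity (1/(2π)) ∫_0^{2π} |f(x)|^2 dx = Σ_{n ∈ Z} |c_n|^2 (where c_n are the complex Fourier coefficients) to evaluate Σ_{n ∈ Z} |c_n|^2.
Σ |c_n|^2 = 29/2

Parseval equates the L^2 energy of f (normalised by 1/(2π)) with the ℓ^2 sum of its Fourier coefficients: (1/(2π)) ∫_0^{2π} |f|^2 = Σ |c_n|^2.
Compute the left side: (1/(2π)) [∫_0^π 2^2 dx + ∫_π^{2π} (-5)^2 dx] = (1/(2π)) · (4π + 25π) = (4 + 25)/2 = 29/2.
So Σ_{n ∈ Z} |c_n|^2 = 29/2.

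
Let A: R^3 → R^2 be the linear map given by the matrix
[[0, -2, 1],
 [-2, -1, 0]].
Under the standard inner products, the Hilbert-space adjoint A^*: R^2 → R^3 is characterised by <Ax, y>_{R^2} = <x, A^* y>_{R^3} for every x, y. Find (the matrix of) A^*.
A^* = A^T =
[[0, -2],
 [-2, -1],
 [1, 0]]

For real matrices with standard dot products, the defining identity <Ax, y> = <x, A^* y> gives (Ax)^T y = x^T (A^*) y, i.e. x^T A^T y = x^T (A^*) y. Since this holds for all x, y, we must have A^* = A^T. Therefore
A^* =
[[0, -2],
 [-2, -1],
 [1, 0]].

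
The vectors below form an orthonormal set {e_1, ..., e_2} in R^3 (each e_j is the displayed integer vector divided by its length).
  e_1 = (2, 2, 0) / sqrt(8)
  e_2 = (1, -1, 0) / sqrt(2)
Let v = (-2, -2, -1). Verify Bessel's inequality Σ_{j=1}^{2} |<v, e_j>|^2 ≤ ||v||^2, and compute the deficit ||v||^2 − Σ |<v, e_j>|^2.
Σ |<v, e_j>|^2 = 8; ||v||^2 = 9; deficit = 1

Write each e_j = u_j / sqrt(<u_j, u_j>) where u_j is the displayed integer vector. Then <v, e_j> = <v, u_j> / sqrt(<u_j, u_j>), so |<v, e_j>|^2 = <v, u_j>^2 / <u_j, u_j>.
Coefficients: <v, e_1> = -8/sqrt(8), <v, e_2> = 0/sqrt(2).
Square and sum: Σ |<v, e_j>|^2 = 8.
Compute ||v||^2 = v·v = 9.
Deficit = 9 − 8 = 1 ≥ 0, confirming Bessel's inequality. (The deficit equals ||v − Σ <v,e_j> e_j||^2, the squared distance from v to span{e_j}.)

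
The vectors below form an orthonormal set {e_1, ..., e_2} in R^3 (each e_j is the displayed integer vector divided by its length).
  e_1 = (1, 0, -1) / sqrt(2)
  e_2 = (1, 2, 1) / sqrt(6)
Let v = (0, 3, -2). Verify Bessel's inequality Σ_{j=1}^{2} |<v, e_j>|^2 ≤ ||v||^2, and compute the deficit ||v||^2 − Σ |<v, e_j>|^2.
Σ |<v, e_j>|^2 = 14/3; ||v||^2 = 13; deficit = 25/3

Write each e_j = u_j / sqrt(<u_j, u_j>) where u_j is the displayed integer vector. Then <v, e_j> = <v, u_j> / sqrt(<u_j, u_j>), so |<v, e_j>|^2 = <v, u_j>^2 / <u_j, u_j>.
Coefficients: <v, e_1> = 2/sqrt(2), <v, e_2> = 4/sqrt(6).
Square and sum: Σ |<v, e_j>|^2 = 14/3.
Compute ||v||^2 = v·v = 13.
Deficit = 13 − 14/3 = 25/3 ≥ 0, confirming Bessel's inequality. (The deficit equals ||v − Σ <v,e_j> e_j||^2, the squared distance from v to span{e_j}.)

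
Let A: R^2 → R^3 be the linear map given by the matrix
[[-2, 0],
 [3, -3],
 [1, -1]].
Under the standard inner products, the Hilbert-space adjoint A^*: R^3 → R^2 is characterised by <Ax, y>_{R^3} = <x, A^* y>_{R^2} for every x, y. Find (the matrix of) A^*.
A^* = A^T =
[[-2, 3, 1],
 [0, -3, -1]]

For real matrices with standard dot products, the defining identity <Ax, y> = <x, A^* y> gives (Ax)^T y = x^T (A^*) y, i.e. x^T A^T y = x^T (A^*) y. Since this holds for all x, y, we must have A^* = A^T. Therefore
A^* =
[[-2, 3, 1],
 [0, -3, -1]].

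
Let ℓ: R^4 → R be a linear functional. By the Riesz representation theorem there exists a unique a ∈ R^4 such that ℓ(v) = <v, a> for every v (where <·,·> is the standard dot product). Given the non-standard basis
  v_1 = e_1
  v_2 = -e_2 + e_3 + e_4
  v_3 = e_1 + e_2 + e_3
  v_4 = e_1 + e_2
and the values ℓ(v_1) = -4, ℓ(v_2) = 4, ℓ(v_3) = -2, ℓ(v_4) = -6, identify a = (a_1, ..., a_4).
a = (-4, -2, 4, -2)

Write a = (a_1, ..., a_4) in the standard basis. For each basis vector v_i, ℓ(v_i) = <v_i, a> is a linear equation in the a_j's. Collect the n equations into a matrix system V a = ℓ, where row i of V is v_i (expressed in the standard basis). Since V is invertible (lower-triangular with 1s on the diagonal, up to permutation), solve by back-substitution:
  V =
[[1, 0, 0, 0],
 [0, -1, 1, 1],
 [1, 1, 1, 0],
 [1, 1, 0, 0]]
  V a = (-4, 4, -2, -6)
Solving gives a = (-4, -2, 4, -2).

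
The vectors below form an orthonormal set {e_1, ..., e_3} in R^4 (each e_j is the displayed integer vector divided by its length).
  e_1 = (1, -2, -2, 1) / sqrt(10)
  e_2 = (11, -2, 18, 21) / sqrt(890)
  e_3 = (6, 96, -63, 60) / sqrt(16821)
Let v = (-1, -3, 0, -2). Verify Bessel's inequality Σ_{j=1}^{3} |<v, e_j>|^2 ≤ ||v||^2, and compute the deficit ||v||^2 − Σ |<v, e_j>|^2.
Σ |<v, e_j>|^2 = 95/7; ||v||^2 = 14; deficit = 3/7

Write each e_j = u_j / sqrt(<u_j, u_j>) where u_j is the displayed integer vector. Then <v, e_j> = <v, u_j> / sqrt(<u_j, u_j>), so |<v, e_j>|^2 = <v, u_j>^2 / <u_j, u_j>.
Coefficients: <v, e_1> = 3/sqrt(10), <v, e_2> = -47/sqrt(890), <v, e_3> = -414/sqrt(16821).
Square and sum: Σ |<v, e_j>|^2 = 95/7.
Compute ||v||^2 = v·v = 14.
Deficit = 14 − 95/7 = 3/7 ≥ 0, confirming Bessel's inequality. (The deficit equals ||v − Σ <v,e_j> e_j||^2, the squared distance from v to span{e_j}.)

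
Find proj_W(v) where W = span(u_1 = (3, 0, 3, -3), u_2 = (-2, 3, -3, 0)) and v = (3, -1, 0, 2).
proj_W(v) = (21/41, -66/41, 43/41, 23/41)

Set up U = [u_1 | ... | u_2] ∈ R^(4×2). The projector onto W = col(U) is P = U (U^T U)^(-1) U^T.
Compute U^T U =
  [27, -15]
  [-15, 22],
and U^T v = (3, -9).
Solve U^T U · c = U^T v for the coefficients: c = (-23/123, -22/41). The projection is proj_W(v) = U c.
Check: (v - proj_W(v)) · u_1 = 0  (should be 0).
Check: (v - proj_W(v)) · u_2 = 0  (should be 0).
Result: proj_W(v) = (21/41, -66/41, 43/41, 23/41).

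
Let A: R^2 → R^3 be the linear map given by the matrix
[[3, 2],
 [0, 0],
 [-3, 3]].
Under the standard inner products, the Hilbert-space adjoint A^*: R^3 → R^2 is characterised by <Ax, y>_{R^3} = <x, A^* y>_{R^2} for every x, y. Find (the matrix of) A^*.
A^* = A^T =
[[3, 0, -3],
 [2, 0, 3]]

For real matrices with standard dot products, the defining identity <Ax, y> = <x, A^* y> gives (Ax)^T y = x^T (A^*) y, i.e. x^T A^T y = x^T (A^*) y. Since this holds for all x, y, we must have A^* = A^T. Therefore
A^* =
[[3, 0, -3],
 [2, 0, 3]].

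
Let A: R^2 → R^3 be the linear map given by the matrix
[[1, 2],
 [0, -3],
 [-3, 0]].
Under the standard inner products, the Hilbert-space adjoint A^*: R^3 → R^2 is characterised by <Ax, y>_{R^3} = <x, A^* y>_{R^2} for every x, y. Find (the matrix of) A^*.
A^* = A^T =
[[1, 0, -3],
 [2, -3, 0]]

For real matrices with standard dot products, the defining identity <Ax, y> = <x, A^* y> gives (Ax)^T y = x^T (A^*) y, i.e. x^T A^T y = x^T (A^*) y. Since this holds for all x, y, we must have A^* = A^T. Therefore
A^* =
[[1, 0, -3],
 [2, -3, 0]].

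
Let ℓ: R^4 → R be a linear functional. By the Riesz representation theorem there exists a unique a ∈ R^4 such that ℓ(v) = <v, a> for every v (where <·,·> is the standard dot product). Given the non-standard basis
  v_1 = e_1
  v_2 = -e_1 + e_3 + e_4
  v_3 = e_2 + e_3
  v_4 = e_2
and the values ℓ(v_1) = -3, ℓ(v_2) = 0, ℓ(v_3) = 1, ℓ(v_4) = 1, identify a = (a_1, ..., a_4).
a = (-3, 1, 0, -3)

Write a = (a_1, ..., a_4) in the standard basis. For each basis vector v_i, ℓ(v_i) = <v_i, a> is a linear equation in the a_j's. Collect the n equations into a matrix system V a = ℓ, where row i of V is v_i (expressed in the standard basis). Since V is invertible (lower-triangular with 1s on the diagonal, up to permutation), solve by back-substitution:
  V =
[[1, 0, 0, 0],
 [-1, 0, 1, 1],
 [0, 1, 1, 0],
 [0, 1, 0, 0]]
  V a = (-3, 0, 1, 1)
Solving gives a = (-3, 1, 0, -3).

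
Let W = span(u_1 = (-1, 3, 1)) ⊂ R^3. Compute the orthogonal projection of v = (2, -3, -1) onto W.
proj_W(v) = (12/11, -36/11, -12/11)

Set up U = [u_1 | ... | u_1] ∈ R^(3×1). The projector onto W = col(U) is P = U (U^T U)^(-1) U^T.
Compute U^T U =
  [11],
and U^T v = (-12).
Solve U^T U · c = U^T v for the coefficients: c = (-12/11). The projection is proj_W(v) = U c.
Check: (v - proj_W(v)) · u_1 = 0  (should be 0).
Result: proj_W(v) = (12/11, -36/11, -12/11).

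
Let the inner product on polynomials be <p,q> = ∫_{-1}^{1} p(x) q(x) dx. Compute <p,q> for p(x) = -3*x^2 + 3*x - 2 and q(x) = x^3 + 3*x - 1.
<p,q> = 66/5

Expand the product: p(x)·q(x) = -3*x^5 + 3*x^4 - 11*x^3 + 12*x^2 - 9*x + 2.
∫_{-1}^{1} of each monomial x^k gives [2/(k+1) if k even, 0 if k odd]. Integrating term-by-term (or equivalently evaluating the antiderivative F(x) = -x^6/2 + 3*x^5/5 - 11*x^4/4 + 4*x^3 - 9*x^2/2 + 2*x at the endpoints):
  F(1) − F(−1) = -23/20 − (-287/20) = 66/5.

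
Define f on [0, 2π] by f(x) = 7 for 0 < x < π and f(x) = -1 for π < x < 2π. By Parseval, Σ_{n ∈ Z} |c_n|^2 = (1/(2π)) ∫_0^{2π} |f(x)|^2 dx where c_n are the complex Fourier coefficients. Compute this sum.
Σ |c_n|^2 = 25

Parseval equates the L^2 energy of f (normalised by 1/(2π)) with the ℓ^2 sum of its Fourier coefficients: (1/(2π)) ∫_0^{2π} |f|^2 = Σ |c_n|^2.
Compute the left side: (1/(2π)) [∫_0^π 7^2 dx + ∫_π^{2π} (-1)^2 dx] = (1/(2π)) · (49π + 1π) = (49 + 1)/2 = 25.
So Σ_{n ∈ Z} |c_n|^2 = 25.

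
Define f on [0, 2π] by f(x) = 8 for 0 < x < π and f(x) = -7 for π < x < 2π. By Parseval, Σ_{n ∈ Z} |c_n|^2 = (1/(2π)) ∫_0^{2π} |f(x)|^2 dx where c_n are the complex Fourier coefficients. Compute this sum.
Σ |c_n|^2 = 113/2

Parseval equates the L^2 energy of f (normalised by 1/(2π)) with the ℓ^2 sum of its Fourier coefficients: (1/(2π)) ∫_0^{2π} |f|^2 = Σ |c_n|^2.
Compute the left side: (1/(2π)) [∫_0^π 8^2 dx + ∫_π^{2π} (-7)^2 dx] = (1/(2π)) · (64π + 49π) = (64 + 49)/2 = 113/2.
So Σ_{n ∈ Z} |c_n|^2 = 113/2.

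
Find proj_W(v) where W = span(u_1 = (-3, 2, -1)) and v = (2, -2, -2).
proj_W(v) = (12/7, -8/7, 4/7)

Set up U = [u_1 | ... | u_1] ∈ R^(3×1). The projector onto W = col(U) is P = U (U^T U)^(-1) U^T.
Compute U^T U =
  [14],
and U^T v = (-8).
Solve U^T U · c = U^T v for the coefficients: c = (-4/7). The projection is proj_W(v) = U c.
Check: (v - proj_W(v)) · u_1 = 0  (should be 0).
Result: proj_W(v) = (12/7, -8/7, 4/7).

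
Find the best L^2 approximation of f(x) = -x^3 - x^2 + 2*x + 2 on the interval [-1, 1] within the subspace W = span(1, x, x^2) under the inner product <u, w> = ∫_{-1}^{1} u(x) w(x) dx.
g(x) = -x^2 + 7*x/5 + 2

The best approximation g ∈ W is the orthogonal projection of f onto W. Writing g = a_0 + a_1 x + a_2 x^2, the coefficients solve the normal equations G · a = b where
  G_{ij} = <φ_i, φ_j> and b_i = <f, φ_i>, with φ_0 = 1, φ_1 = x, φ_2 = x^2.
G =
  [2, 0, 2/3]
  [0, 2/3, 0]
  [2/3, 0, 2/5],
b = (10/3, 14/15, 14/15).
Solving gives a_0 = 2, a_1 = 7/5, a_2 = -1, so
  g(x) = -x^2 + 7*x/5 + 2.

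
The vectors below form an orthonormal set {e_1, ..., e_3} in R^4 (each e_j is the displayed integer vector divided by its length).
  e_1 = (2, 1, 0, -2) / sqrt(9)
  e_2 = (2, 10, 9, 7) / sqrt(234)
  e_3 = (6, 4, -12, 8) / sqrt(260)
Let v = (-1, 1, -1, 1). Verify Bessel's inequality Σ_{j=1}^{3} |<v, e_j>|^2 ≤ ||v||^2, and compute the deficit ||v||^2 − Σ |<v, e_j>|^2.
Σ |<v, e_j>|^2 = 12/5; ||v||^2 = 4; deficit = 8/5

Write each e_j = u_j / sqrt(<u_j, u_j>) where u_j is the displayed integer vector. Then <v, e_j> = <v, u_j> / sqrt(<u_j, u_j>), so |<v, e_j>|^2 = <v, u_j>^2 / <u_j, u_j>.
Coefficients: <v, e_1> = -3/sqrt(9), <v, e_2> = 6/sqrt(234), <v, e_3> = 18/sqrt(260).
Square and sum: Σ |<v, e_j>|^2 = 12/5.
Compute ||v||^2 = v·v = 4.
Deficit = 4 − 12/5 = 8/5 ≥ 0, confirming Bessel's inequality. (The deficit equals ||v − Σ <v,e_j> e_j||^2, the squared distance from v to span{e_j}.)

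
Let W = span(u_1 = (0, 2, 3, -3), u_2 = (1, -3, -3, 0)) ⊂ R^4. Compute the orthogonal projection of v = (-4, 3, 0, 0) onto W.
proj_W(v) = (-196/193, 426/193, 345/193, 243/193)

Set up U = [u_1 | ... | u_2] ∈ R^(4×2). The projector onto W = col(U) is P = U (U^T U)^(-1) U^T.
Compute U^T U =
  [22, -15]
  [-15, 19],
and U^T v = (6, -13).
Solve U^T U · c = U^T v for the coefficients: c = (-81/193, -196/193). The projection is proj_W(v) = U c.
Check: (v - proj_W(v)) · u_1 = 0  (should be 0).
Check: (v - proj_W(v)) · u_2 = 0  (should be 0).
Result: proj_W(v) = (-196/193, 426/193, 345/193, 243/193).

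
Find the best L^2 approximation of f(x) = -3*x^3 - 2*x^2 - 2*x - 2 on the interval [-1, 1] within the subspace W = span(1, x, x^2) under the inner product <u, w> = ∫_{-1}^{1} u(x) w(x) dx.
g(x) = -2*x^2 - 19*x/5 - 2

The best approximation g ∈ W is the orthogonal projection of f onto W. Writing g = a_0 + a_1 x + a_2 x^2, the coefficients solve the normal equations G · a = b where
  G_{ij} = <φ_i, φ_j> and b_i = <f, φ_i>, with φ_0 = 1, φ_1 = x, φ_2 = x^2.
G =
  [2, 0, 2/3]
  [0, 2/3, 0]
  [2/3, 0, 2/5],
b = (-16/3, -38/15, -32/15).
Solving gives a_0 = -2, a_1 = -19/5, a_2 = -2, so
  g(x) = -2*x^2 - 19*x/5 - 2.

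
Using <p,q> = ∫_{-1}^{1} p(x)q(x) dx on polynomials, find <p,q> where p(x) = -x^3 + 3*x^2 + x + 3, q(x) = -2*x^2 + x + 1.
<p,q> = 28/15

Expand the product: p(x)·q(x) = 2*x^5 - 7*x^4 - 2*x^2 + 4*x + 3.
∫_{-1}^{1} of each monomial x^k gives [2/(k+1) if k even, 0 if k odd]. Integrating term-by-term (or equivalently evaluating the antiderivative F(x) = x^6/3 - 7*x^5/5 - 2*x^3/3 + 2*x^2 + 3*x at the endpoints):
  F(1) − F(−1) = 49/15 − (7/5) = 28/15.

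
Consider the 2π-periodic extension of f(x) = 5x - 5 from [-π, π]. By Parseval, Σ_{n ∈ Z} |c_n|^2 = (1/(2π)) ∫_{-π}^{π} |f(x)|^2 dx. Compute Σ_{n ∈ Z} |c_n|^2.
Σ |c_n|^2 = 25π^2/3 + 25

Expand and integrate term by term over [-π, π]:
  ∫ (5x)^2 dx = 25·(2π^3/3); ∫ 2·5·(-5)·x dx = 0 (odd integrand); ∫ (-5)^2 dx = 25·2π.
So (1/(2π)) ∫_{-π}^{π} (5x - 5)^2 dx = 25π^2/3 + 25 = 25π^2/3 + 25.
Parseval ⇒ Σ |c_n|^2 = 25π^2/3 + 25.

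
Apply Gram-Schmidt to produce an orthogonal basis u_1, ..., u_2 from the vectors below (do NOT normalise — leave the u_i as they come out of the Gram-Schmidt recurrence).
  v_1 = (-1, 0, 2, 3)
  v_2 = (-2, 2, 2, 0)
Orthogonal basis:
  u_1 = (-1, 0, 2, 3)
  u_2 = (-11/7, 2, 8/7, -9/7)

Apply the Gram-Schmidt recurrence
  u_1 = v_1
  u_i = v_i − Σ_{j<i} ((v_i · u_j) / (u_j · u_j)) · u_j.

Step by step this gives:
  u_1 = (-1, 0, 2, 3)
  u_2 = (-11/7, 2, 8/7, -9/7)

Orthogonality check:
  u_2 · u_1 = 0 (should be 0)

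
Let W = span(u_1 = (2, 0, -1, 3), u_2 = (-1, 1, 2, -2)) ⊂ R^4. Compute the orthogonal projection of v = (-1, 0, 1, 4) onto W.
proj_W(v) = (3/2, 1/2, 0, 2)

Set up U = [u_1 | ... | u_2] ∈ R^(4×2). The projector onto W = col(U) is P = U (U^T U)^(-1) U^T.
Compute U^T U =
  [14, -10]
  [-10, 10],
and U^T v = (9, -5).
Solve U^T U · c = U^T v for the coefficients: c = (1, 1/2). The projection is proj_W(v) = U c.
Check: (v - proj_W(v)) · u_1 = 0  (should be 0).
Check: (v - proj_W(v)) · u_2 = 0  (should be 0).
Result: proj_W(v) = (3/2, 1/2, 0, 2).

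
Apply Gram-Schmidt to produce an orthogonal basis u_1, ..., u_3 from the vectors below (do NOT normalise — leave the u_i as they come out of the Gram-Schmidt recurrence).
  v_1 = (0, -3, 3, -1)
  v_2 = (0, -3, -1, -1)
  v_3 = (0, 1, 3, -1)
Orthogonal basis:
  u_1 = (0, -3, 3, -1)
  u_2 = (0, -36/19, -40/19, -12/19)
  u_3 = (0, 2/5, 0, -6/5)

Apply the Gram-Schmidt recurrence
  u_1 = v_1
  u_i = v_i − Σ_{j<i} ((v_i · u_j) / (u_j · u_j)) · u_j.

Step by step this gives:
  u_1 = (0, -3, 3, -1)
  u_2 = (0, -36/19, -40/19, -12/19)
  u_3 = (0, 2/5, 0, -6/5)

Orthogonality check:
  u_2 · u_1 = 0 (should be 0)
  u_3 · u_1 = 0 (should be 0)
  u_3 · u_2 = 0 (should be 0)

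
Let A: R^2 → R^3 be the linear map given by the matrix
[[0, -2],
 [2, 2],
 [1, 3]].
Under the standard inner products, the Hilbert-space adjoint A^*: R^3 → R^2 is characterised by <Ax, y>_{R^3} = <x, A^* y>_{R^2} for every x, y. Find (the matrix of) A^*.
A^* = A^T =
[[0, 2, 1],
 [-2, 2, 3]]

For real matrices with standard dot products, the defining identity <Ax, y> = <x, A^* y> gives (Ax)^T y = x^T (A^*) y, i.e. x^T A^T y = x^T (A^*) y. Since this holds for all x, y, we must have A^* = A^T. Therefore
A^* =
[[0, 2, 1],
 [-2, 2, 3]].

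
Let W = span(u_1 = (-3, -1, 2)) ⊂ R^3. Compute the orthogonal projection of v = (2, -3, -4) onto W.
proj_W(v) = (33/14, 11/14, -11/7)

Set up U = [u_1 | ... | u_1] ∈ R^(3×1). The projector onto W = col(U) is P = U (U^T U)^(-1) U^T.
Compute U^T U =
  [14],
and U^T v = (-11).
Solve U^T U · c = U^T v for the coefficients: c = (-11/14). The projection is proj_W(v) = U c.
Check: (v - proj_W(v)) · u_1 = 0  (should be 0).
Result: proj_W(v) = (33/14, 11/14, -11/7).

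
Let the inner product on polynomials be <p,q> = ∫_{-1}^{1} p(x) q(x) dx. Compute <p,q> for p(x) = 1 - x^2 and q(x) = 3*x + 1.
<p,q> = 4/3

Expand the product: p(x)·q(x) = -3*x^3 - x^2 + 3*x + 1.
∫_{-1}^{1} of each monomial x^k gives [2/(k+1) if k even, 0 if k odd]. Integrating term-by-term (or equivalently evaluating the antiderivative F(x) = -3*x^4/4 - x^3/3 + 3*x^2/2 + x at the endpoints):
  F(1) − F(−1) = 17/12 − (1/12) = 4/3.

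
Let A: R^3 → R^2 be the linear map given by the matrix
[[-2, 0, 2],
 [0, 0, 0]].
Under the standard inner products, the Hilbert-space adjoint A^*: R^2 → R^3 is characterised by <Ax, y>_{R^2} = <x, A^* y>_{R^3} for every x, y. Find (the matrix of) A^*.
A^* = A^T =
[[-2, 0],
 [0, 0],
 [2, 0]]

For real matrices with standard dot products, the defining identity <Ax, y> = <x, A^* y> gives (Ax)^T y = x^T (A^*) y, i.e. x^T A^T y = x^T (A^*) y. Since this holds for all x, y, we must have A^* = A^T. Therefore
A^* =
[[-2, 0],
 [0, 0],
 [2, 0]].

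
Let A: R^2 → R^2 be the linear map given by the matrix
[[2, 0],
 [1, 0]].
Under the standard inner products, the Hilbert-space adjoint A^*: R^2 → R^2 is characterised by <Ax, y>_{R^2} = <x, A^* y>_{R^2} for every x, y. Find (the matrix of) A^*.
A^* = A^T =
[[2, 1],
 [0, 0]]

For real matrices with standard dot products, the defining identity <Ax, y> = <x, A^* y> gives (Ax)^T y = x^T (A^*) y, i.e. x^T A^T y = x^T (A^*) y. Since this holds for all x, y, we must have A^* = A^T. Therefore
A^* =
[[2, 1],
 [0, 0]].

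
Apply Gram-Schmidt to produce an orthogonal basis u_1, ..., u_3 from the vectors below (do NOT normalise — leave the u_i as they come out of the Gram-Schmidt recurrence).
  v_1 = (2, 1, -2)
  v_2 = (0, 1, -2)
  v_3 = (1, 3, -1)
Orthogonal basis:
  u_1 = (2, 1, -2)
  u_2 = (-10/9, 4/9, -8/9)
  u_3 = (0, 2, 1)

Apply the Gram-Schmidt recurrence
  u_1 = v_1
  u_i = v_i − Σ_{j<i} ((v_i · u_j) / (u_j · u_j)) · u_j.

Step by step this gives:
  u_1 = (2, 1, -2)
  u_2 = (-10/9, 4/9, -8/9)
  u_3 = (0, 2, 1)

Orthogonality check:
  u_2 · u_1 = 0 (should be 0)
  u_3 · u_1 = 0 (should be 0)
  u_3 · u_2 = 0 (should be 0)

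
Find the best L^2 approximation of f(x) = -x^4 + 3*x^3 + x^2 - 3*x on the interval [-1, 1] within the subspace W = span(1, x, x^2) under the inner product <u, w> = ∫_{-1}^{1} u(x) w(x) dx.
g(x) = x^2/7 - 6*x/5 + 3/35

The best approximation g ∈ W is the orthogonal projection of f onto W. Writing g = a_0 + a_1 x + a_2 x^2, the coefficients solve the normal equations G · a = b where
  G_{ij} = <φ_i, φ_j> and b_i = <f, φ_i>, with φ_0 = 1, φ_1 = x, φ_2 = x^2.
G =
  [2, 0, 2/3]
  [0, 2/3, 0]
  [2/3, 0, 2/5],
b = (4/15, -4/5, 4/35).
Solving gives a_0 = 3/35, a_1 = -6/5, a_2 = 1/7, so
  g(x) = x^2/7 - 6*x/5 + 3/35.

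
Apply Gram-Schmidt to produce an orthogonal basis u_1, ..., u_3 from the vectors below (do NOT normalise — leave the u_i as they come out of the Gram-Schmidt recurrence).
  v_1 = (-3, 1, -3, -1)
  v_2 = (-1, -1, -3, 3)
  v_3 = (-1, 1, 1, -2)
Orthogonal basis:
  u_1 = (-3, 1, -3, -1)
  u_2 = (1/5, -7/5, -9/5, 17/5)
  u_3 = (-3/7, 0, 5/14, 3/14)

Apply the Gram-Schmidt recurrence
  u_1 = v_1
  u_i = v_i − Σ_{j<i} ((v_i · u_j) / (u_j · u_j)) · u_j.

Step by step this gives:
  u_1 = (-3, 1, -3, -1)
  u_2 = (1/5, -7/5, -9/5, 17/5)
  u_3 = (-3/7, 0, 5/14, 3/14)

Orthogonality check:
  u_2 · u_1 = 0 (should be 0)
  u_3 · u_1 = 0 (should be 0)
  u_3 · u_2 = 0 (should be 0)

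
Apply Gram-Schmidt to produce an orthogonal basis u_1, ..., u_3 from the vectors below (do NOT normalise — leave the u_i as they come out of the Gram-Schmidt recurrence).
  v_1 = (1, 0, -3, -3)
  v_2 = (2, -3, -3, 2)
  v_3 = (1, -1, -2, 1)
Orthogonal basis:
  u_1 = (1, 0, -3, -3)
  u_2 = (33/19, -3, -42/19, 53/19)
  u_3 = (-24/469, 212/469, -20/67, 132/469)

Apply the Gram-Schmidt recurrence
  u_1 = v_1
  u_i = v_i − Σ_{j<i} ((v_i · u_j) / (u_j · u_j)) · u_j.

Step by step this gives:
  u_1 = (1, 0, -3, -3)
  u_2 = (33/19, -3, -42/19, 53/19)
  u_3 = (-24/469, 212/469, -20/67, 132/469)

Orthogonality check:
  u_2 · u_1 = 0 (should be 0)
  u_3 · u_1 = 0 (should be 0)
  u_3 · u_2 = 0 (should be 0)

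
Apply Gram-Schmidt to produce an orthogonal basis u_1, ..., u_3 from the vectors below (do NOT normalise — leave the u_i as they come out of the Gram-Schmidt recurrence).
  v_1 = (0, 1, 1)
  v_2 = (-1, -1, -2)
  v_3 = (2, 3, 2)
Orthogonal basis:
  u_1 = (0, 1, 1)
  u_2 = (-1, 1/2, -1/2)
  u_3 = (1, 1, -1)

Apply the Gram-Schmidt recurrence
  u_1 = v_1
  u_i = v_i − Σ_{j<i} ((v_i · u_j) / (u_j · u_j)) · u_j.

Step by step this gives:
  u_1 = (0, 1, 1)
  u_2 = (-1, 1/2, -1/2)
  u_3 = (1, 1, -1)

Orthogonality check:
  u_2 · u_1 = 0 (should be 0)
  u_3 · u_1 = 0 (should be 0)
  u_3 · u_2 = 0 (should be 0)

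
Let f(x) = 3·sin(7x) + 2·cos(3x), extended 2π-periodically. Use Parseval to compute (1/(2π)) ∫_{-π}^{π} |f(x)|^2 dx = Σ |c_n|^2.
Σ |c_n|^2 = 13/2

Expand |f|^2 and use orthogonality of {sin(nx), cos(mx)} on [-π, π]:
  ∫_{-π}^{π} sin(nx)^2 dx = π, ∫ cos(mx)^2 dx = π, and cross terms integrate to 0.
So ∫_{-π}^{π} f(x)^2 dx = 3^2 · π + 2^2 · π = (9 + 4)π.
Divide by 2π: (9 + 4)/2 = 13/2.
By Parseval, this equals Σ |c_n|^2.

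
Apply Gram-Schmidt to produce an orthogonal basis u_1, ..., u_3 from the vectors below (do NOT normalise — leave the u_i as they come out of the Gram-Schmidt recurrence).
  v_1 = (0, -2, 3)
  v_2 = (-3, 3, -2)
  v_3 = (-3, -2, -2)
Orthogonal basis:
  u_1 = (0, -2, 3)
  u_2 = (-3, 15/13, 10/13)
  u_3 = (-225/142, -405/142, -135/71)

Apply the Gram-Schmidt recurrence
  u_1 = v_1
  u_i = v_i − Σ_{j<i} ((v_i · u_j) / (u_j · u_j)) · u_j.

Step by step this gives:
  u_1 = (0, -2, 3)
  u_2 = (-3, 15/13, 10/13)
  u_3 = (-225/142, -405/142, -135/71)

Orthogonality check:
  u_2 · u_1 = 0 (should be 0)
  u_3 · u_1 = 0 (should be 0)
  u_3 · u_2 = 0 (should be 0)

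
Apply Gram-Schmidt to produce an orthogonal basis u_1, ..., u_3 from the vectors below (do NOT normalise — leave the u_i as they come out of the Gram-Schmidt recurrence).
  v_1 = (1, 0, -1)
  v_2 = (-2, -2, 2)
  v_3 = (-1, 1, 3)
Orthogonal basis:
  u_1 = (1, 0, -1)
  u_2 = (0, -2, 0)
  u_3 = (1, 0, 1)

Apply the Gram-Schmidt recurrence
  u_1 = v_1
  u_i = v_i − Σ_{j<i} ((v_i · u_j) / (u_j · u_j)) · u_j.

Step by step this gives:
  u_1 = (1, 0, -1)
  u_2 = (0, -2, 0)
  u_3 = (1, 0, 1)

Orthogonality check:
  u_2 · u_1 = 0 (should be 0)
  u_3 · u_1 = 0 (should be 0)
  u_3 · u_2 = 0 (should be 0)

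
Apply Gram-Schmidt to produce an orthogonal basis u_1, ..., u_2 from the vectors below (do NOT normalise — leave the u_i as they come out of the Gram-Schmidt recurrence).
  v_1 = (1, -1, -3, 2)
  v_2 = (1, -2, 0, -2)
Orthogonal basis:
  u_1 = (1, -1, -3, 2)
  u_2 = (16/15, -31/15, -1/5, -28/15)

Apply the Gram-Schmidt recurrence
  u_1 = v_1
  u_i = v_i − Σ_{j<i} ((v_i · u_j) / (u_j · u_j)) · u_j.

Step by step this gives:
  u_1 = (1, -1, -3, 2)
  u_2 = (16/15, -31/15, -1/5, -28/15)

Orthogonality check:
  u_2 · u_1 = 0 (should be 0)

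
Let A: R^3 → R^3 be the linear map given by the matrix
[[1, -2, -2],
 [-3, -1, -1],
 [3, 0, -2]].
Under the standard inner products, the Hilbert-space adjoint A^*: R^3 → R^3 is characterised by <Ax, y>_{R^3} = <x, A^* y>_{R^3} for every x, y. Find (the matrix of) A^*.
A^* = A^T =
[[1, -3, 3],
 [-2, -1, 0],
 [-2, -1, -2]]

For real matrices with standard dot products, the defining identity <Ax, y> = <x, A^* y> gives (Ax)^T y = x^T (A^*) y, i.e. x^T A^T y = x^T (A^*) y. Since this holds for all x, y, we must have A^* = A^T. Therefore
A^* =
[[1, -3, 3],
 [-2, -1, 0],
 [-2, -1, -2]].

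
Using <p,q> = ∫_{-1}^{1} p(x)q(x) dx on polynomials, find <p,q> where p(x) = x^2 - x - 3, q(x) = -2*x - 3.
<p,q> = 52/3

Expand the product: p(x)·q(x) = -2*x^3 - x^2 + 9*x + 9.
∫_{-1}^{1} of each monomial x^k gives [2/(k+1) if k even, 0 if k odd]. Integrating term-by-term (or equivalently evaluating the antiderivative F(x) = -x^4/2 - x^3/3 + 9*x^2/2 + 9*x at the endpoints):
  F(1) − F(−1) = 38/3 − (-14/3) = 52/3.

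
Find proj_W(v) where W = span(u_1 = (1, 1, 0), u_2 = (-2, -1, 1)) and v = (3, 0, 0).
proj_W(v) = (2, 1, -1)

Set up U = [u_1 | ... | u_2] ∈ R^(3×2). The projector onto W = col(U) is P = U (U^T U)^(-1) U^T.
Compute U^T U =
  [2, -3]
  [-3, 6],
and U^T v = (3, -6).
Solve U^T U · c = U^T v for the coefficients: c = (0, -1). The projection is proj_W(v) = U c.
Check: (v - proj_W(v)) · u_1 = 0  (should be 0).
Check: (v - proj_W(v)) · u_2 = 0  (should be 0).
Result: proj_W(v) = (2, 1, -1).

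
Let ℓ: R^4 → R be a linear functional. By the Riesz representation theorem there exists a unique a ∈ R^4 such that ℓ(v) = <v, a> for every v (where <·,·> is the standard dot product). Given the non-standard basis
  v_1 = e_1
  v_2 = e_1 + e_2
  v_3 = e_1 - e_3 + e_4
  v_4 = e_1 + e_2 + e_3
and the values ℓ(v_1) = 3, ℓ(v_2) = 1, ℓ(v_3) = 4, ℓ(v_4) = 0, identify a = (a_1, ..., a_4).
a = (3, -2, -1, 0)

Write a = (a_1, ..., a_4) in the standard basis. For each basis vector v_i, ℓ(v_i) = <v_i, a> is a linear equation in the a_j's. Collect the n equations into a matrix system V a = ℓ, where row i of V is v_i (expressed in the standard basis). Since V is invertible (lower-triangular with 1s on the diagonal, up to permutation), solve by back-substitution:
  V =
[[1, 0, 0, 0],
 [1, 1, 0, 0],
 [1, 0, -1, 1],
 [1, 1, 1, 0]]
  V a = (3, 1, 4, 0)
Solving gives a = (3, -2, -1, 0).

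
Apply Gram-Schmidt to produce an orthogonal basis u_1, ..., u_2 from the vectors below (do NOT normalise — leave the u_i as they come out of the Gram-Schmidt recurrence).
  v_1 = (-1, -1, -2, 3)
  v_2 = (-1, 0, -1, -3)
Orthogonal basis:
  u_1 = (-1, -1, -2, 3)
  u_2 = (-7/5, -2/5, -9/5, -9/5)

Apply the Gram-Schmidt recurrence
  u_1 = v_1
  u_i = v_i − Σ_{j<i} ((v_i · u_j) / (u_j · u_j)) · u_j.

Step by step this gives:
  u_1 = (-1, -1, -2, 3)
  u_2 = (-7/5, -2/5, -9/5, -9/5)

Orthogonality check:
  u_2 · u_1 = 0 (should be 0)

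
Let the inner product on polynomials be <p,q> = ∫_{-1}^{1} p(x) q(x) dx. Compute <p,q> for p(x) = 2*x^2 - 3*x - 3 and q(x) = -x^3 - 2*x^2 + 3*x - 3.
<p,q> = 58/5

Expand the product: p(x)·q(x) = -2*x^5 - x^4 + 15*x^3 - 9*x^2 + 9.
∫_{-1}^{1} of each monomial x^k gives [2/(k+1) if k even, 0 if k odd]. Integrating term-by-term (or equivalently evaluating the antiderivative F(x) = -x^6/3 - x^5/5 + 15*x^4/4 - 3*x^3 + 9*x at the endpoints):
  F(1) − F(−1) = 553/60 − (-143/60) = 58/5.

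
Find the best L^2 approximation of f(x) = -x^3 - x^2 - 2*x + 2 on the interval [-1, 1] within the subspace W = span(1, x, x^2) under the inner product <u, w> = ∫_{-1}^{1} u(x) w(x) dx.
g(x) = -x^2 - 13*x/5 + 2

The best approximation g ∈ W is the orthogonal projection of f onto W. Writing g = a_0 + a_1 x + a_2 x^2, the coefficients solve the normal equations G · a = b where
  G_{ij} = <φ_i, φ_j> and b_i = <f, φ_i>, with φ_0 = 1, φ_1 = x, φ_2 = x^2.
G =
  [2, 0, 2/3]
  [0, 2/3, 0]
  [2/3, 0, 2/5],
b = (10/3, -26/15, 14/15).
Solving gives a_0 = 2, a_1 = -13/5, a_2 = -1, so
  g(x) = -x^2 - 13*x/5 + 2.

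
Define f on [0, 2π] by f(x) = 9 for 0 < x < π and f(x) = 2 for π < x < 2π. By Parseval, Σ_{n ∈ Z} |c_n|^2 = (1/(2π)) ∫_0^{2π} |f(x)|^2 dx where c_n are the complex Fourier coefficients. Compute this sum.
Σ |c_n|^2 = 85/2

Parseval equates the L^2 energy of f (normalised by 1/(2π)) with the ℓ^2 sum of its Fourier coefficients: (1/(2π)) ∫_0^{2π} |f|^2 = Σ |c_n|^2.
Compute the left side: (1/(2π)) [∫_0^π 9^2 dx + ∫_π^{2π} 2^2 dx] = (1/(2π)) · (81π + 4π) = (81 + 4)/2 = 85/2.
So Σ_{n ∈ Z} |c_n|^2 = 85/2.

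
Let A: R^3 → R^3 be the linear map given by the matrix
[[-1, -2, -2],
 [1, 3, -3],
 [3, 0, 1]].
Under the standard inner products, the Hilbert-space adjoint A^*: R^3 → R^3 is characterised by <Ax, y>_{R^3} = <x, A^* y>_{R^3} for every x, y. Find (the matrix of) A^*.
A^* = A^T =
[[-1, 1, 3],
 [-2, 3, 0],
 [-2, -3, 1]]

For real matrices with standard dot products, the defining identity <Ax, y> = <x, A^* y> gives (Ax)^T y = x^T (A^*) y, i.e. x^T A^T y = x^T (A^*) y. Since this holds for all x, y, we must have A^* = A^T. Therefore
A^* =
[[-1, 1, 3],
 [-2, 3, 0],
 [-2, -3, 1]].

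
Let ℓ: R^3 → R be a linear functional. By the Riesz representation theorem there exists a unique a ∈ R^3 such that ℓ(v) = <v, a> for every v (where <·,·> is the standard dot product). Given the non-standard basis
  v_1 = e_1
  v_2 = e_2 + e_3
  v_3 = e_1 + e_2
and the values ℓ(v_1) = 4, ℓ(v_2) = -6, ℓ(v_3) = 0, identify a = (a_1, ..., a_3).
a = (4, -4, -2)

Write a = (a_1, ..., a_3) in the standard basis. For each basis vector v_i, ℓ(v_i) = <v_i, a> is a linear equation in the a_j's. Collect the n equations into a matrix system V a = ℓ, where row i of V is v_i (expressed in the standard basis). Since V is invertible (lower-triangular with 1s on the diagonal, up to permutation), solve by back-substitution:
  V =
[[1, 0, 0],
 [0, 1, 1],
 [1, 1, 0]]
  V a = (4, -6, 0)
Solving gives a = (4, -4, -2).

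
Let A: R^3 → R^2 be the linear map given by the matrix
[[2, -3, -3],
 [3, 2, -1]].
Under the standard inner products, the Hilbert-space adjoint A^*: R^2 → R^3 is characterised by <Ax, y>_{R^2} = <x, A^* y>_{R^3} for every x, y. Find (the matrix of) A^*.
A^* = A^T =
[[2, 3],
 [-3, 2],
 [-3, -1]]

For real matrices with standard dot products, the defining identity <Ax, y> = <x, A^* y> gives (Ax)^T y = x^T (A^*) y, i.e. x^T A^T y = x^T (A^*) y. Since this holds for all x, y, we must have A^* = A^T. Therefore
A^* =
[[2, 3],
 [-3, 2],
 [-3, -1]].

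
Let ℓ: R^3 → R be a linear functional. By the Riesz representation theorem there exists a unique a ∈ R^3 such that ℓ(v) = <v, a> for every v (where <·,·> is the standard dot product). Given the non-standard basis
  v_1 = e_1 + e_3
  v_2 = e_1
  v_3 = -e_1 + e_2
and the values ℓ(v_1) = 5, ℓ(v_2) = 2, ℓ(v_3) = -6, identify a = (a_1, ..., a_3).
a = (2, -4, 3)

Write a = (a_1, ..., a_3) in the standard basis. For each basis vector v_i, ℓ(v_i) = <v_i, a> is a linear equation in the a_j's. Collect the n equations into a matrix system V a = ℓ, where row i of V is v_i (expressed in the standard basis). Since V is invertible (lower-triangular with 1s on the diagonal, up to permutation), solve by back-substitution:
  V =
[[1, 0, 1],
 [1, 0, 0],
 [-1, 1, 0]]
  V a = (5, 2, -6)
Solving gives a = (2, -4, 3).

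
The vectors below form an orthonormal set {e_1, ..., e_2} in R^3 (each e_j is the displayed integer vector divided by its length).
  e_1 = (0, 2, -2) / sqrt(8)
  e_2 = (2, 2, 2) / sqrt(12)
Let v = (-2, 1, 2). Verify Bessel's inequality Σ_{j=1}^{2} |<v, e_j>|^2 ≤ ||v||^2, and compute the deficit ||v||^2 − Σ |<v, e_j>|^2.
Σ |<v, e_j>|^2 = 5/6; ||v||^2 = 9; deficit = 49/6

Write each e_j = u_j / sqrt(<u_j, u_j>) where u_j is the displayed integer vector. Then <v, e_j> = <v, u_j> / sqrt(<u_j, u_j>), so |<v, e_j>|^2 = <v, u_j>^2 / <u_j, u_j>.
Coefficients: <v, e_1> = -2/sqrt(8), <v, e_2> = 2/sqrt(12).
Square and sum: Σ |<v, e_j>|^2 = 5/6.
Compute ||v||^2 = v·v = 9.
Deficit = 9 − 5/6 = 49/6 ≥ 0, confirming Bessel's inequality. (The deficit equals ||v − Σ <v,e_j> e_j||^2, the squared distance from v to span{e_j}.)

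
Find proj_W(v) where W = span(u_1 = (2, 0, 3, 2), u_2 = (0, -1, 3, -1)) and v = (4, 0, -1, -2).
proj_W(v) = (6/23, 4/23, -3/23, 10/23)

Set up U = [u_1 | ... | u_2] ∈ R^(4×2). The projector onto W = col(U) is P = U (U^T U)^(-1) U^T.
Compute U^T U =
  [17, 7]
  [7, 11],
and U^T v = (1, -1).
Solve U^T U · c = U^T v for the coefficients: c = (3/23, -4/23). The projection is proj_W(v) = U c.
Check: (v - proj_W(v)) · u_1 = 0  (should be 0).
Check: (v - proj_W(v)) · u_2 = 0  (should be 0).
Result: proj_W(v) = (6/23, 4/23, -3/23, 10/23).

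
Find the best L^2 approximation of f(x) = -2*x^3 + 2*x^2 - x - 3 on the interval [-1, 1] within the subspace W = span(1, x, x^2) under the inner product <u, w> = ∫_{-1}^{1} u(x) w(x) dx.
g(x) = 2*x^2 - 11*x/5 - 3

The best approximation g ∈ W is the orthogonal projection of f onto W. Writing g = a_0 + a_1 x + a_2 x^2, the coefficients solve the normal equations G · a = b where
  G_{ij} = <φ_i, φ_j> and b_i = <f, φ_i>, with φ_0 = 1, φ_1 = x, φ_2 = x^2.
G =
  [2, 0, 2/3]
  [0, 2/3, 0]
  [2/3, 0, 2/5],
b = (-14/3, -22/15, -6/5).
Solving gives a_0 = -3, a_1 = -11/5, a_2 = 2, so
  g(x) = 2*x^2 - 11*x/5 - 3.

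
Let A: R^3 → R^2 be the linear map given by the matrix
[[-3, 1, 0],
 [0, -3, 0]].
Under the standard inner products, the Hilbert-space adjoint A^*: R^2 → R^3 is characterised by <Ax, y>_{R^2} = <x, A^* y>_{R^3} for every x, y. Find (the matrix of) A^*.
A^* = A^T =
[[-3, 0],
 [1, -3],
 [0, 0]]

For real matrices with standard dot products, the defining identity <Ax, y> = <x, A^* y> gives (Ax)^T y = x^T (A^*) y, i.e. x^T A^T y = x^T (A^*) y. Since this holds for all x, y, we must have A^* = A^T. Therefore
A^* =
[[-3, 0],
 [1, -3],
 [0, 0]].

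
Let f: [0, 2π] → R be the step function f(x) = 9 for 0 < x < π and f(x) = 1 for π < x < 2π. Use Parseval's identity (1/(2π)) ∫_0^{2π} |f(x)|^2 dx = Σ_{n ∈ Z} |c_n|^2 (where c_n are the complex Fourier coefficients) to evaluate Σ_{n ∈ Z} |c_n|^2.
Σ |c_n|^2 = 41

Parseval equates the L^2 energy of f (normalised by 1/(2π)) with the ℓ^2 sum of its Fourier coefficients: (1/(2π)) ∫_0^{2π} |f|^2 = Σ |c_n|^2.
Compute the left side: (1/(2π)) [∫_0^π 9^2 dx + ∫_π^{2π} 1^2 dx] = (1/(2π)) · (81π + 1π) = (81 + 1)/2 = 41.
So Σ_{n ∈ Z} |c_n|^2 = 41.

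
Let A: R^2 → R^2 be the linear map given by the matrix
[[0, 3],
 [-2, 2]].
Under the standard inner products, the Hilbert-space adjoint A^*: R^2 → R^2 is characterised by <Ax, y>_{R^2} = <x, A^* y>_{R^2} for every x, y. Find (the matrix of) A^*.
A^* = A^T =
[[0, -2],
 [3, 2]]

For real matrices with standard dot products, the defining identity <Ax, y> = <x, A^* y> gives (Ax)^T y = x^T (A^*) y, i.e. x^T A^T y = x^T (A^*) y. Since this holds for all x, y, we must have A^* = A^T. Therefore
A^* =
[[0, -2],
 [3, 2]].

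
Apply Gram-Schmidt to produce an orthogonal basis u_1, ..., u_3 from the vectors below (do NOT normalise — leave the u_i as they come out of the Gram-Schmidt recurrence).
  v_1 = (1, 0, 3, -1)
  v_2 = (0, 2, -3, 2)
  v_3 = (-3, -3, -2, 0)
Orthogonal basis:
  u_1 = (1, 0, 3, -1)
  u_2 = (1, 2, 0, 1)
  u_3 = (-15/22, 0, 5/11, 15/22)

Apply the Gram-Schmidt recurrence
  u_1 = v_1
  u_i = v_i − Σ_{j<i} ((v_i · u_j) / (u_j · u_j)) · u_j.

Step by step this gives:
  u_1 = (1, 0, 3, -1)
  u_2 = (1, 2, 0, 1)
  u_3 = (-15/22, 0, 5/11, 15/22)

Orthogonality check:
  u_2 · u_1 = 0 (should be 0)
  u_3 · u_1 = 0 (should be 0)
  u_3 · u_2 = 0 (should be 0)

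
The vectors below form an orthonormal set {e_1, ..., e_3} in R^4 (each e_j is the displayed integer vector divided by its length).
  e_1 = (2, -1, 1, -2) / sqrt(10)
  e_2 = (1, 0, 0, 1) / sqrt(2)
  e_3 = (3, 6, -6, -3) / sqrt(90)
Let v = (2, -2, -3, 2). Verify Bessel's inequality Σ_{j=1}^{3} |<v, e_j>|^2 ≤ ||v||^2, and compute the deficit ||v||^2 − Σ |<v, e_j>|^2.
Σ |<v, e_j>|^2 = 17/2; ||v||^2 = 21; deficit = 25/2

Write each e_j = u_j / sqrt(<u_j, u_j>) where u_j is the displayed integer vector. Then <v, e_j> = <v, u_j> / sqrt(<u_j, u_j>), so |<v, e_j>|^2 = <v, u_j>^2 / <u_j, u_j>.
Coefficients: <v, e_1> = -1/sqrt(10), <v, e_2> = 4/sqrt(2), <v, e_3> = 6/sqrt(90).
Square and sum: Σ |<v, e_j>|^2 = 17/2.
Compute ||v||^2 = v·v = 21.
Deficit = 21 − 17/2 = 25/2 ≥ 0, confirming Bessel's inequality. (The deficit equals ||v − Σ <v,e_j> e_j||^2, the squared distance from v to span{e_j}.)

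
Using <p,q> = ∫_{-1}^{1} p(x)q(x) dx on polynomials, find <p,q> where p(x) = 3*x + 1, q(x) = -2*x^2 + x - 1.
<p,q> = -4/3

Expand the product: p(x)·q(x) = -6*x^3 + x^2 - 2*x - 1.
∫_{-1}^{1} of each monomial x^k gives [2/(k+1) if k even, 0 if k odd]. Integrating term-by-term (or equivalently evaluating the antiderivative F(x) = -3*x^4/2 + x^3/3 - x^2 - x at the endpoints):
  F(1) − F(−1) = -19/6 − (-11/6) = -4/3.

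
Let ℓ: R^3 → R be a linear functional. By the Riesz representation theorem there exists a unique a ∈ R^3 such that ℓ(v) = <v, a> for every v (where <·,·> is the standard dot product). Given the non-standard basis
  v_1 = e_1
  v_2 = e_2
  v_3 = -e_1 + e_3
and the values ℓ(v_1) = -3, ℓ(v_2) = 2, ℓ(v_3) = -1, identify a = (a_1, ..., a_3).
a = (-3, 2, -4)

Write a = (a_1, ..., a_3) in the standard basis. For each basis vector v_i, ℓ(v_i) = <v_i, a> is a linear equation in the a_j's. Collect the n equations into a matrix system V a = ℓ, where row i of V is v_i (expressed in the standard basis). Since V is invertible (lower-triangular with 1s on the diagonal, up to permutation), solve by back-substitution:
  V =
[[1, 0, 0],
 [0, 1, 0],
 [-1, 0, 1]]
  V a = (-3, 2, -1)
Solving gives a = (-3, 2, -4).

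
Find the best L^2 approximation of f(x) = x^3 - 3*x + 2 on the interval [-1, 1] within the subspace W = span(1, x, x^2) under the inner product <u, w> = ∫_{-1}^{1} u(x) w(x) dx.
g(x) = 2 - 12*x/5

The best approximation g ∈ W is the orthogonal projection of f onto W. Writing g = a_0 + a_1 x + a_2 x^2, the coefficients solve the normal equations G · a = b where
  G_{ij} = <φ_i, φ_j> and b_i = <f, φ_i>, with φ_0 = 1, φ_1 = x, φ_2 = x^2.
G =
  [2, 0, 2/3]
  [0, 2/3, 0]
  [2/3, 0, 2/5],
b = (4, -8/5, 4/3).
Solving gives a_0 = 2, a_1 = -12/5, a_2 = 0, so
  g(x) = 2 - 12*x/5.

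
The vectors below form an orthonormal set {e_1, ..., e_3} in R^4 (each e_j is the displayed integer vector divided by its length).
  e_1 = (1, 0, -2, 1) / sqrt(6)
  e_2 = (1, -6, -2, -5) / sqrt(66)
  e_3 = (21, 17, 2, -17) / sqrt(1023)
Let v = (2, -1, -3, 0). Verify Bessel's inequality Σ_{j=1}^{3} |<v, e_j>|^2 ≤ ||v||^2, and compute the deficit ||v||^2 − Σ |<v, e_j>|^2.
Σ |<v, e_j>|^2 = 1301/93; ||v||^2 = 14; deficit = 1/93

Write each e_j = u_j / sqrt(<u_j, u_j>) where u_j is the displayed integer vector. Then <v, e_j> = <v, u_j> / sqrt(<u_j, u_j>), so |<v, e_j>|^2 = <v, u_j>^2 / <u_j, u_j>.
Coefficients: <v, e_1> = 8/sqrt(6), <v, e_2> = 14/sqrt(66), <v, e_3> = 19/sqrt(1023).
Square and sum: Σ |<v, e_j>|^2 = 1301/93.
Compute ||v||^2 = v·v = 14.
Deficit = 14 − 1301/93 = 1/93 ≥ 0, confirming Bessel's inequality. (The deficit equals ||v − Σ <v,e_j> e_j||^2, the squared distance from v to span{e_j}.)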